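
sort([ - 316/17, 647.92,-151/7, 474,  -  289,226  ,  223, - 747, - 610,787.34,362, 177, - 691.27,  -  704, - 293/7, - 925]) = [ - 925, - 747, - 704, - 691.27, - 610, - 289, - 293/7, - 151/7, - 316/17,177, 223,226,362, 474,647.92,787.34 ]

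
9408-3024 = 6384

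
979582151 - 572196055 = 407386096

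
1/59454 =1/59454 = 0.00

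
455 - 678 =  - 223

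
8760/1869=4+428/623= 4.69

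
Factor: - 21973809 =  - 3^1*11^1 * 13^1*17^1*23^1*131^1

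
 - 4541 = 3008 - 7549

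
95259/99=962 + 7/33=962.21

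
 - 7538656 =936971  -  8475627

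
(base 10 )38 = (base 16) 26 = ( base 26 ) 1c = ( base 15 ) 28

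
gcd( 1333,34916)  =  43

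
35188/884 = 39 + 178/221 =39.81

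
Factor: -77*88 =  - 6776 = - 2^3 * 7^1*11^2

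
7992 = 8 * 999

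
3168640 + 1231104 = 4399744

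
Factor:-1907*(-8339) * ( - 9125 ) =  - 5^3 * 31^1 * 73^1*269^1*1907^1 = -145110066125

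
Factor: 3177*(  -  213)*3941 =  - 3^3 * 7^1 *71^1*353^1 * 563^1=-  2666878641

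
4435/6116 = 4435/6116 = 0.73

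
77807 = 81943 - 4136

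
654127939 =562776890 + 91351049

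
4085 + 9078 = 13163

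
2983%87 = 25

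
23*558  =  12834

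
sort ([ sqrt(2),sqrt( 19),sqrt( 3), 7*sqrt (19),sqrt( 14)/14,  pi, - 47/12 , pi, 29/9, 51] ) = [ - 47/12, sqrt(14)/14 , sqrt( 2 ), sqrt( 3 ), pi, pi, 29/9, sqrt(19),7*sqrt( 19),51]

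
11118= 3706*3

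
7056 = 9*784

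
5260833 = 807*6519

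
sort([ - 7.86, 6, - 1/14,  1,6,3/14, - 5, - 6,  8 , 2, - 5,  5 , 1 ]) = [ - 7.86, - 6,-5, - 5, -1/14, 3/14, 1, 1,2, 5,6, 6, 8 ] 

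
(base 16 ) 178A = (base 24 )AB2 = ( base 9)8235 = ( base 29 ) 74n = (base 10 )6026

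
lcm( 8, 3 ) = 24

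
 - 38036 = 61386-99422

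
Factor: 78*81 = 2^1*3^5*13^1=6318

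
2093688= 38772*54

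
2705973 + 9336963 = 12042936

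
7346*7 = 51422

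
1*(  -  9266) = - 9266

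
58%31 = 27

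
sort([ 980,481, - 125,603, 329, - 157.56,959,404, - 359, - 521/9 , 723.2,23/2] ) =[-359, - 157.56, - 125, - 521/9,23/2, 329,404,  481,603,723.2, 959,980]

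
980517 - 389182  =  591335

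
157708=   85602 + 72106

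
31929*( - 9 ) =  - 287361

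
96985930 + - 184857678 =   -  87871748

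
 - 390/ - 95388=65/15898 = 0.00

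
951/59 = 16 + 7/59= 16.12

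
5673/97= 58+47/97 = 58.48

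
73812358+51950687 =125763045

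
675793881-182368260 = 493425621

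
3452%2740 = 712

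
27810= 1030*27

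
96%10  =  6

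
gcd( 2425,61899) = 1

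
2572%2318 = 254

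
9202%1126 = 194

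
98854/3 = 32951+ 1/3 = 32951.33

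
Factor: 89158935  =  3^1*5^1*5943929^1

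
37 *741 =27417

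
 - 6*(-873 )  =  5238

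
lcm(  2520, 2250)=63000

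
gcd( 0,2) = 2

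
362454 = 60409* 6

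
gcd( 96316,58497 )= 1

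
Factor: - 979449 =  - 3^1* 41^1 * 7963^1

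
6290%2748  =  794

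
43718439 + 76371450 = 120089889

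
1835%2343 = 1835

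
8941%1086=253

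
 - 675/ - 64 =675/64 = 10.55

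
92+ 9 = 101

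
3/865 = 3/865 = 0.00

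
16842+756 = 17598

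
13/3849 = 13/3849 = 0.00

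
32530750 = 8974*3625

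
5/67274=5/67274 = 0.00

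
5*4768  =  23840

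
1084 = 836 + 248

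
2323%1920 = 403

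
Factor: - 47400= - 2^3*3^1*5^2 *79^1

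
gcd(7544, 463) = 1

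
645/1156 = 645/1156  =  0.56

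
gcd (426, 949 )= 1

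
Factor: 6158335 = 5^1* 17^1*53^1*1367^1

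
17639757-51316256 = - 33676499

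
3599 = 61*59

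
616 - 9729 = - 9113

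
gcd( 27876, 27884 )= 4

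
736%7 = 1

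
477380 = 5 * 95476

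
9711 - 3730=5981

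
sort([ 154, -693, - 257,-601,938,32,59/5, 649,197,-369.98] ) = [ - 693, - 601, - 369.98,-257,59/5,32 , 154,197 , 649, 938 ]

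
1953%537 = 342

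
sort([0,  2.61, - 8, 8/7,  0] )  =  [- 8, 0,  0, 8/7,  2.61]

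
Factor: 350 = 2^1*5^2*7^1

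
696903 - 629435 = 67468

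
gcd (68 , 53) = 1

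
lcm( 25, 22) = 550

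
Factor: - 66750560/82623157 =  - 2^5*5^1*3407^( - 1)* 24251^ ( - 1 )*417191^1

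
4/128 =1/32 = 0.03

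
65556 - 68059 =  - 2503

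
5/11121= 5/11121  =  0.00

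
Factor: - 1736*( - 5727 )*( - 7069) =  - 70280506968 = -2^3*3^1 * 7^1*23^1 * 31^1 *83^1*7069^1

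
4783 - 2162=2621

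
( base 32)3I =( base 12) 96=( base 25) 4e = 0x72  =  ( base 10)114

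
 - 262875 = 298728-561603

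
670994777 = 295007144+375987633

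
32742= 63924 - 31182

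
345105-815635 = - 470530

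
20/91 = 20/91 = 0.22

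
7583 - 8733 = -1150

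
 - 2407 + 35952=33545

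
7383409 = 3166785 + 4216624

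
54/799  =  54/799 =0.07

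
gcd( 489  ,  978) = 489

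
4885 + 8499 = 13384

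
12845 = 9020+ 3825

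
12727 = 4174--8553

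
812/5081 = 812/5081= 0.16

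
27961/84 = 27961/84 = 332.87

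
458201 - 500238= -42037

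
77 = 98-21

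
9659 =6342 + 3317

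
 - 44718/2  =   - 22359 =- 22359.00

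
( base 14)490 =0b1110001110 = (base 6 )4114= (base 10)910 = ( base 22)1J8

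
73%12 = 1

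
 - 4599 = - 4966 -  - 367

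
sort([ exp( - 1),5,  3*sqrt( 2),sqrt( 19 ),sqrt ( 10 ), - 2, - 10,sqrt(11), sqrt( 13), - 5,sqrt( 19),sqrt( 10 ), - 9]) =[ - 10, - 9,-5 , - 2,exp( - 1),  sqrt ( 10 ),sqrt(10), sqrt( 11),sqrt( 13), 3*sqrt( 2 ),sqrt( 19),  sqrt(19 ),5] 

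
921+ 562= 1483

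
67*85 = 5695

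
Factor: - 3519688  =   - 2^3 * 439961^1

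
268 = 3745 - 3477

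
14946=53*282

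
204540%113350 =91190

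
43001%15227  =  12547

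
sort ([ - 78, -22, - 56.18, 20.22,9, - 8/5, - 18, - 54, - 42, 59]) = [ - 78,-56.18, - 54, - 42, - 22, - 18,  -  8/5, 9,20.22,59]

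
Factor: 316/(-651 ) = - 2^2 * 3^(  -  1) * 7^( - 1)*31^( - 1)*79^1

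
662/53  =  12 + 26/53 = 12.49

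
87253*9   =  785277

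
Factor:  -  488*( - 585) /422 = 2^2*3^2*5^1*13^1*61^1*211^( - 1) = 142740/211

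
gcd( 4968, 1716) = 12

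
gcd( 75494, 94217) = 1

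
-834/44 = -19+1/22= -18.95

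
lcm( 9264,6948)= 27792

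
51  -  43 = 8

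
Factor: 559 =13^1*43^1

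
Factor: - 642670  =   - 2^1 * 5^1  *  7^1 * 9181^1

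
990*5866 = 5807340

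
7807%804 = 571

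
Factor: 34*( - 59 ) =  - 2006 = - 2^1 * 17^1*59^1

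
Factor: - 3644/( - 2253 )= 2^2*3^( - 1)*751^ ( - 1)*911^1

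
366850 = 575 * 638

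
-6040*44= -265760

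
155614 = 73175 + 82439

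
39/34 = 39/34 =1.15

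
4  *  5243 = 20972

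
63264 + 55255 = 118519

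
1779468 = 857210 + 922258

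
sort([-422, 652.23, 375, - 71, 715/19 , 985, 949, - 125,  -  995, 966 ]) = [ - 995,  -  422,-125, - 71,715/19,  375, 652.23, 949,966, 985 ]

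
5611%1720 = 451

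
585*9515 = 5566275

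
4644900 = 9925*468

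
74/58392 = 37/29196= 0.00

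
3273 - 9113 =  - 5840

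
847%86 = 73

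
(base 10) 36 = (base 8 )44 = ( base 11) 33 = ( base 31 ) 15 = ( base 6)100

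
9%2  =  1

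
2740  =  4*685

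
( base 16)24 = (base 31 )15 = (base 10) 36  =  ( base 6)100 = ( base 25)1b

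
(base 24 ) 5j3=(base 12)1b23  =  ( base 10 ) 3339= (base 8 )6413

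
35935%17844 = 247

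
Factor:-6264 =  - 2^3*3^3 * 29^1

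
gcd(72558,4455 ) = 9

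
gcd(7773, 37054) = 1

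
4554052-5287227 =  - 733175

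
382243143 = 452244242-70001099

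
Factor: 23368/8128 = 2^(  -  3)*23^1=23/8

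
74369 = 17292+57077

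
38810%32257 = 6553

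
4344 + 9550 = 13894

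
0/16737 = 0 = 0.00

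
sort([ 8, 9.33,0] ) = [0, 8, 9.33 ]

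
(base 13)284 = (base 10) 446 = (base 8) 676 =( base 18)16e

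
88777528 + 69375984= 158153512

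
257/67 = 3  +  56/67 = 3.84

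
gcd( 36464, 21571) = 53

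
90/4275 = 2/95 = 0.02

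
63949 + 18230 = 82179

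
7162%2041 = 1039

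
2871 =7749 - 4878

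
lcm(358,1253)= 2506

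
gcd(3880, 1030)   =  10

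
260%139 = 121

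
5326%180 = 106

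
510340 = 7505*68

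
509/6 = 84+5/6 = 84.83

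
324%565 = 324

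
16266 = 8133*2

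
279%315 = 279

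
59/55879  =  59/55879  =  0.00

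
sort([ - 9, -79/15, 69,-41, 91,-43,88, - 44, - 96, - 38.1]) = [-96, -44,-43, - 41,  -  38.1, - 9,- 79/15,69,88,91 ]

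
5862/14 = 2931/7 = 418.71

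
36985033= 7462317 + 29522716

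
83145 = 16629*5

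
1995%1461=534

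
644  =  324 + 320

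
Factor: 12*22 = 264 = 2^3 * 3^1* 11^1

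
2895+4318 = 7213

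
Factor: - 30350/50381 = - 2^1*5^2*83^( - 1) = - 50/83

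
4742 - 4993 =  - 251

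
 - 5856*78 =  - 456768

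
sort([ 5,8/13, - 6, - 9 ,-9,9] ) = [ - 9, - 9, - 6, 8/13,5 , 9 ]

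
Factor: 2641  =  19^1 * 139^1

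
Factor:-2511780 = -2^2*3^1*5^1*41863^1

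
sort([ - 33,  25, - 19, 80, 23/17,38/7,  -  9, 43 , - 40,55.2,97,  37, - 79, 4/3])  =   [ - 79, - 40, - 33 ,- 19, - 9,4/3 , 23/17, 38/7 , 25, 37,  43, 55.2,80, 97]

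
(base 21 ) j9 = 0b110011000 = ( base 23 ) HH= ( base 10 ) 408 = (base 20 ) 108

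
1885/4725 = 377/945 = 0.40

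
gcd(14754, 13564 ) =2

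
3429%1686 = 57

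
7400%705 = 350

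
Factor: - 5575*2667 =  - 3^1*5^2*7^1*127^1*223^1 = -14868525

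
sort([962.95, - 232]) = [-232, 962.95]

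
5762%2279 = 1204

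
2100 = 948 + 1152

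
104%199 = 104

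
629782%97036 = 47566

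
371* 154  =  57134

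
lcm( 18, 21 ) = 126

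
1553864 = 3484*446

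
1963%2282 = 1963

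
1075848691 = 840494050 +235354641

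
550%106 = 20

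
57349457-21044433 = 36305024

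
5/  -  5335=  - 1/1067=- 0.00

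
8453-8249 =204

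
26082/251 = 103 + 229/251= 103.91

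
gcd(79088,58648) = 8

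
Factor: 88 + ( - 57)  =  31=31^1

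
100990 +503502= 604492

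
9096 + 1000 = 10096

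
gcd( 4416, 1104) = 1104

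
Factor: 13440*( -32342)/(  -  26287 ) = 434676480/26287 = 2^8*3^1*5^1*7^1*97^ ( - 1)*103^1 * 157^1*271^(-1) 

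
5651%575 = 476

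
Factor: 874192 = 2^4* 11^1*4967^1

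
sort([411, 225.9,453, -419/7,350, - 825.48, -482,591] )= [  -  825.48, - 482, -419/7, 225.9,350,411,453,591 ]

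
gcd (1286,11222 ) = 2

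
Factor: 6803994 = 2^1*3^1 * 313^1 * 3623^1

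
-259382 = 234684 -494066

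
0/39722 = 0 = 0.00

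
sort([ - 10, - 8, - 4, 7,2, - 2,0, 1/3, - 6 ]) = [ - 10, - 8, - 6,-4, - 2, 0 , 1/3, 2, 7 ] 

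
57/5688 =19/1896 = 0.01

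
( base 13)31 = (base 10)40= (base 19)22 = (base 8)50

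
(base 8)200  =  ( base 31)44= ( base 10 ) 128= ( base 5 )1003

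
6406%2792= 822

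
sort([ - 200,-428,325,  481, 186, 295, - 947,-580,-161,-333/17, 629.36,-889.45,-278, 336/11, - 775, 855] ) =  [ - 947, - 889.45, - 775, - 580, - 428, - 278,-200,-161, - 333/17 , 336/11, 186, 295, 325, 481 , 629.36 , 855] 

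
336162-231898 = 104264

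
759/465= 1 + 98/155 = 1.63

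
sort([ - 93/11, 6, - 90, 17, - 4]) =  [ - 90, - 93/11,-4,  6,17]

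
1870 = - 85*(-22)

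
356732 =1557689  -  1200957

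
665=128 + 537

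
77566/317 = 77566/317 = 244.69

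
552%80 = 72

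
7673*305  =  2340265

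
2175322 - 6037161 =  - 3861839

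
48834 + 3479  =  52313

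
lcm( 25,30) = 150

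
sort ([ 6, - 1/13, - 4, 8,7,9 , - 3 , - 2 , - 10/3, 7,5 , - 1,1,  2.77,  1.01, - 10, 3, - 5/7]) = [ - 10, - 4,  -  10/3, - 3 , - 2, - 1 , - 5/7,-1/13,1 , 1.01 , 2.77,  3,5, 6, 7, 7,8,  9]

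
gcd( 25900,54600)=700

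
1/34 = 1/34= 0.03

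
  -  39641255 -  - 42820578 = 3179323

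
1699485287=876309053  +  823176234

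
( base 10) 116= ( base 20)5g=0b1110100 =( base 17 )6E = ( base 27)48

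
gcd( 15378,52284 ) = 6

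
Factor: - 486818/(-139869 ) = 2^1 * 3^ (  -  2 )*19^1 * 23^1* 557^1*15541^( - 1 )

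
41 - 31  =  10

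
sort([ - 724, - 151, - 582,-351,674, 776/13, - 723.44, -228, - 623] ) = [ - 724, - 723.44, - 623,-582, - 351, - 228,-151 , 776/13, 674]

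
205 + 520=725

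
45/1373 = 45/1373 = 0.03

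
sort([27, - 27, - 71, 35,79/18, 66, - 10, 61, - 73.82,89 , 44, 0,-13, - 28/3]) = [ - 73.82, - 71, - 27, - 13,-10,- 28/3, 0, 79/18,27, 35, 44, 61, 66, 89]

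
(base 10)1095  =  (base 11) 906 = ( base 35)va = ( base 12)773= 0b10001000111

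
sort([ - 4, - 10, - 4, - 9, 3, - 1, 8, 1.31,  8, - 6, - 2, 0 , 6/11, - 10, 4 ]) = [ - 10, - 10 , - 9, -6 , - 4, - 4, - 2,-1,0, 6/11,1.31,3, 4, 8, 8]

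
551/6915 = 551/6915 = 0.08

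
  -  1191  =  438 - 1629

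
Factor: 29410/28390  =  173/167 =167^(-1 ) *173^1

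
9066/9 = 3022/3 = 1007.33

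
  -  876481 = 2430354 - 3306835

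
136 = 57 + 79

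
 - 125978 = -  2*62989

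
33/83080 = 33/83080=0.00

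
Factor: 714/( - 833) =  - 2^1*3^1*7^(-1) = - 6/7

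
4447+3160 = 7607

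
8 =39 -31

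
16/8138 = 8/4069 = 0.00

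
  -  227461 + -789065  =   - 1016526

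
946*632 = 597872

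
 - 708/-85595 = 708/85595 = 0.01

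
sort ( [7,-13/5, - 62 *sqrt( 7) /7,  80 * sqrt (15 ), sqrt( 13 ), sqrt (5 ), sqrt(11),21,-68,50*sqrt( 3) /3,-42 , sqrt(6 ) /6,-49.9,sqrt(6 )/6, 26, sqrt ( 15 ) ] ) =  [-68,  -  49.9, - 42,-62*sqrt( 7 )/7,  -  13/5, sqrt( 6)/6,  sqrt ( 6)/6  ,  sqrt (5), sqrt ( 11 ),sqrt( 13 ) , sqrt( 15),7,21, 26,50*sqrt(3 ) /3,80  *  sqrt(15 ) ] 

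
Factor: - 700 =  - 2^2*5^2*7^1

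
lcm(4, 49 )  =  196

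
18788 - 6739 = 12049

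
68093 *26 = 1770418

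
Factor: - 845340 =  - 2^2*3^1*5^1*73^1*193^1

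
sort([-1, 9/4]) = [ - 1,9/4]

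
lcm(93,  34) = 3162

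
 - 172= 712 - 884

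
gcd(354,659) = 1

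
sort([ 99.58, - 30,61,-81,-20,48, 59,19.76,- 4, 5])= [ - 81, - 30, - 20,-4,5, 19.76 , 48,  59, 61, 99.58] 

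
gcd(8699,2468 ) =1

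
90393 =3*30131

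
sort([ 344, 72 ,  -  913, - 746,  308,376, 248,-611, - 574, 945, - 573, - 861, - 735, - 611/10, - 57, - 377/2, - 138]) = [ - 913, - 861, - 746,-735, - 611 , - 574,-573, - 377/2, - 138,  -  611/10, - 57,72, 248,308, 344,376,945] 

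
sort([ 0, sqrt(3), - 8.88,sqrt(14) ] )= [ - 8.88, 0, sqrt(3 ) , sqrt ( 14)]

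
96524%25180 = 20984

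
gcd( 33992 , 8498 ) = 8498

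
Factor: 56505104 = 2^4*3531569^1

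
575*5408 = 3109600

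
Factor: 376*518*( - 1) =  - 2^4*7^1*37^1*47^1 = - 194768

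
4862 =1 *4862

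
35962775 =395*91045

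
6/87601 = 6/87601=0.00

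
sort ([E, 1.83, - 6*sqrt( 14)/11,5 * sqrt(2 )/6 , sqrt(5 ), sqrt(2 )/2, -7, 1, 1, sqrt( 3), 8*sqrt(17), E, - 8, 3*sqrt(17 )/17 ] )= [ - 8, - 7, - 6*sqrt(14)/11 , sqrt(2) /2,3*sqrt(17 )/17, 1, 1,  5 * sqrt( 2) /6, sqrt (3 ), 1.83, sqrt (5), E, E, 8 * sqrt(17 )]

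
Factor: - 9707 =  - 17^1 *571^1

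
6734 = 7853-1119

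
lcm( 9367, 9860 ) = 187340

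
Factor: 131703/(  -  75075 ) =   -  307/175 = -  5^ (-2)*7^( - 1)*307^1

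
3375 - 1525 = 1850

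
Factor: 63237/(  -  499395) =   -  107/845 = - 5^(-1) * 13^( - 2) * 107^1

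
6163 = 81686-75523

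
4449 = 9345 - 4896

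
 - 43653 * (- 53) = 2313609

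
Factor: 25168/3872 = 2^ ( - 1)*13^1 = 13/2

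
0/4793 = 0 = 0.00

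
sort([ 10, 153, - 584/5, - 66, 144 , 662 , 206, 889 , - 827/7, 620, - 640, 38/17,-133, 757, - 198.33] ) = [ - 640, - 198.33, - 133,-827/7, - 584/5, - 66, 38/17, 10, 144,153 , 206,  620, 662, 757,889] 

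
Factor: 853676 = 2^2*457^1*467^1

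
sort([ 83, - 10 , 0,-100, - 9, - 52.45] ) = [-100 , - 52.45 ,-10,-9 , 0, 83]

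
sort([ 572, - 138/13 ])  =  [ - 138/13, 572 ] 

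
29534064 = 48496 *609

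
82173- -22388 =104561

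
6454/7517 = 6454/7517 = 0.86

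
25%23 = 2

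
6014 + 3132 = 9146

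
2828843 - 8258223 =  - 5429380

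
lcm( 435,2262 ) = 11310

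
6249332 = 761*8212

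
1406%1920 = 1406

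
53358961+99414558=152773519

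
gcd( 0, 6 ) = 6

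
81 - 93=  - 12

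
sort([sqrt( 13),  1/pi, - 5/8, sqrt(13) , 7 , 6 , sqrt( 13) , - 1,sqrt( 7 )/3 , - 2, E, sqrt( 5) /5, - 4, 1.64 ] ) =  [ - 4 , - 2, - 1 , - 5/8,1/pi, sqrt(5 ) /5, sqrt( 7 )/3 , 1.64,  E, sqrt(  13 ), sqrt(13), sqrt( 13),6,7] 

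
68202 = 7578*9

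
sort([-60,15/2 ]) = [ - 60,15/2]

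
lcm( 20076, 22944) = 160608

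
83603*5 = 418015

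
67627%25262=17103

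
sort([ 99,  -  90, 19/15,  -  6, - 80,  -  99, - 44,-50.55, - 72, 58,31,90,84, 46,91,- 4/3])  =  [ - 99, - 90, - 80,-72,-50.55, - 44, - 6, - 4/3,19/15,31,  46, 58, 84, 90,91 , 99 ] 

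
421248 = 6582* 64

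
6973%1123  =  235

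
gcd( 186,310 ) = 62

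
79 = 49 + 30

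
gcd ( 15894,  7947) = 7947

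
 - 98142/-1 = 98142/1= 98142.00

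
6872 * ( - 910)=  - 6253520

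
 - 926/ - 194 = 4  +  75/97= 4.77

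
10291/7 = 1470+1/7 =1470.14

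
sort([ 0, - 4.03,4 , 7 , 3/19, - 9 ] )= [ - 9,-4.03,0 , 3/19 , 4, 7 ] 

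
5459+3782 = 9241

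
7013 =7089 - 76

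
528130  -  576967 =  - 48837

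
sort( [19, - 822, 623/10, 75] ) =[ - 822, 19, 623/10,  75] 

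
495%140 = 75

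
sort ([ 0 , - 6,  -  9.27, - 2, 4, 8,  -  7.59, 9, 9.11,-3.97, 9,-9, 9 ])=[ -9.27, - 9, - 7.59, - 6,-3.97, - 2, 0,4, 8,9,9,9,9.11 ]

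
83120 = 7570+75550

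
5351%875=101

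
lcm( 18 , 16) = 144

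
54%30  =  24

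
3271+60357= 63628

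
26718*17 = 454206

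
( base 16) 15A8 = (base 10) 5544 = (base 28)720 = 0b1010110101000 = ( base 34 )4r2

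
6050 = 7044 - 994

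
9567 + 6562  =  16129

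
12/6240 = 1/520= 0.00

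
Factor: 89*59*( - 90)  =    -  472590 =- 2^1*3^2*5^1*59^1*89^1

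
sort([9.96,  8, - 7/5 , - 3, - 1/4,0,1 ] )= [ - 3, - 7/5, - 1/4 , 0, 1,8,9.96 ]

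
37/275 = 37/275 = 0.13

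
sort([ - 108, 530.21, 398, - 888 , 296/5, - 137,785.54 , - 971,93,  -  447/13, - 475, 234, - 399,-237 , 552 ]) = [-971, - 888, - 475, - 399, - 237,  -  137, - 108,  -  447/13,296/5,  93, 234, 398, 530.21, 552, 785.54]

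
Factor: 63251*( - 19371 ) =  - 3^1*11^1*19^1* 587^1* 3329^1 = -1225235121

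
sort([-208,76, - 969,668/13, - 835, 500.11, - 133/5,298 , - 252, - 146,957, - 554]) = [ - 969, - 835, - 554, - 252, - 208, - 146, - 133/5, 668/13, 76, 298,500.11,957]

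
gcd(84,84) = 84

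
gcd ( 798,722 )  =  38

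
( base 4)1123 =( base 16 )5B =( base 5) 331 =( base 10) 91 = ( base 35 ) 2L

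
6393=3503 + 2890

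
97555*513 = 50045715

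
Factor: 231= 3^1*7^1 *11^1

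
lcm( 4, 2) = 4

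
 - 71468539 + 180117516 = 108648977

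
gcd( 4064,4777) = 1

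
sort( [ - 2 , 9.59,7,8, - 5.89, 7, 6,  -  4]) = [-5.89, - 4, - 2,6,7,7,8,9.59]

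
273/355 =273/355 = 0.77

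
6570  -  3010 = 3560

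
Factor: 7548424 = 2^3 * 13^1*181^1*401^1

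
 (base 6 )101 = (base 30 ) 17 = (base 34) 13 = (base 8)45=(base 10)37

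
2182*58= 126556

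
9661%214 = 31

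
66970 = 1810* 37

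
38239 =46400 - 8161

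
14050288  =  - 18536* ( - 758)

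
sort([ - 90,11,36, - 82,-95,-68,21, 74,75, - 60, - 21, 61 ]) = [-95, - 90, - 82, - 68, - 60,-21, 11,21, 36, 61,  74,75 ] 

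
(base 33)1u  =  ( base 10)63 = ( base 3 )2100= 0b111111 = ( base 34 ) 1T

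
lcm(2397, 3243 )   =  55131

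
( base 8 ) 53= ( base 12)37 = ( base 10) 43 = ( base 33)1a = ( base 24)1j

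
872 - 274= 598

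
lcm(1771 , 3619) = 83237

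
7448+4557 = 12005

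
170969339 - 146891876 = 24077463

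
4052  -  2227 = 1825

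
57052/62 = 28526/31 = 920.19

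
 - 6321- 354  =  - 6675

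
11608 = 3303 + 8305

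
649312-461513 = 187799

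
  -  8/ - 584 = 1/73 = 0.01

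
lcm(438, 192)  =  14016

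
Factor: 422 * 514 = 2^2*211^1 * 257^1 = 216908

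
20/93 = 20/93 = 0.22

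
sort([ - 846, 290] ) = [ - 846 , 290] 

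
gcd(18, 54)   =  18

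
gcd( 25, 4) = 1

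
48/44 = 12/11 = 1.09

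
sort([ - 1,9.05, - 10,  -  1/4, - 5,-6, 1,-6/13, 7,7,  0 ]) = [-10, - 6, - 5, - 1, - 6/13, - 1/4,0,1,7, 7,9.05]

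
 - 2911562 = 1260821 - 4172383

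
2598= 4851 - 2253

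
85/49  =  85/49 = 1.73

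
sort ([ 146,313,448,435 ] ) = [ 146,313,435, 448 ] 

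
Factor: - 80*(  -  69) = 5520 = 2^4* 3^1 *5^1*23^1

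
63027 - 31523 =31504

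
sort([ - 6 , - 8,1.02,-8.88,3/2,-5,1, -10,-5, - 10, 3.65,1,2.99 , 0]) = [  -  10, - 10, - 8.88,-8, - 6,- 5,-5,  0 , 1,1, 1.02, 3/2, 2.99,3.65] 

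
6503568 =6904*942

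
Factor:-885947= - 885947^1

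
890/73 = 890/73 = 12.19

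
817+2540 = 3357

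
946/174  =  5 + 38/87  =  5.44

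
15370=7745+7625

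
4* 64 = 256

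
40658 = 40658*1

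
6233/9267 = 6233/9267 =0.67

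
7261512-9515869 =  - 2254357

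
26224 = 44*596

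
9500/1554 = 4750/777 = 6.11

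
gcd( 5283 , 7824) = 3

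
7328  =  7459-131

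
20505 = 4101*5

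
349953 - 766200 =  - 416247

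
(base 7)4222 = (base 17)527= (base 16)5CE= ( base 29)1m7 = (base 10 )1486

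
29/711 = 29/711 = 0.04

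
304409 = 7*43487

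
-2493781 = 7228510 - 9722291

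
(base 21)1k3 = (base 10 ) 864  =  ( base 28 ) 12o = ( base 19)279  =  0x360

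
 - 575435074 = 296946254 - 872381328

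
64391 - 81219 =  - 16828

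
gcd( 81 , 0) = 81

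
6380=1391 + 4989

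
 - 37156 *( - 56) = 2080736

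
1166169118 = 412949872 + 753219246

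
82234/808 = 101 + 313/404 = 101.77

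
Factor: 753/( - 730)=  - 2^( - 1 )*3^1*5^(-1 )*73^ ( - 1) * 251^1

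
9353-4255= 5098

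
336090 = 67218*5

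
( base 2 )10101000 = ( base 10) 168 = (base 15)b3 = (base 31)5d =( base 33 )53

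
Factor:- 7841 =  - 7841^1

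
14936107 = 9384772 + 5551335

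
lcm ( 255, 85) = 255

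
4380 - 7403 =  - 3023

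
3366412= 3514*958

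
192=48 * 4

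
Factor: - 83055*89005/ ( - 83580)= 2^( - 2)*5^1 * 7^2*113^1  *199^( - 1 )  *2543^1=70402955/796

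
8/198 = 4/99=0.04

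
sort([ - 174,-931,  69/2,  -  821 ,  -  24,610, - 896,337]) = [ - 931, - 896, - 821,-174, - 24,69/2, 337, 610 ] 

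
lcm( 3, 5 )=15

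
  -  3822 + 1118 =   -  2704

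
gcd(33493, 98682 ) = 1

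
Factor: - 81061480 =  - 2^3*5^1*2026537^1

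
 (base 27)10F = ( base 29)pj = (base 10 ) 744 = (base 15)349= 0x2e8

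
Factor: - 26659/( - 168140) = 2^(-2) * 5^(  -  1)*7^(-1)* 53^1*503^1*1201^( - 1 )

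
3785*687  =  2600295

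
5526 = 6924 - 1398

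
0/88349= 0= 0.00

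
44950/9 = 4994 + 4/9 = 4994.44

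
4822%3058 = 1764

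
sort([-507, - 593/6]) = [ - 507, - 593/6 ] 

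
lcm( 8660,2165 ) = 8660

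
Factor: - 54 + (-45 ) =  -3^2*11^1 = -  99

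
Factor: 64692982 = 2^1 * 32346491^1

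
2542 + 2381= 4923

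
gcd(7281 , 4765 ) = 1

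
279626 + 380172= 659798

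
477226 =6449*74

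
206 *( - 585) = - 120510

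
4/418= 2/209 = 0.01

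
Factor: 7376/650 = 3688/325= 2^3*5^( - 2 )*13^( - 1 )*461^1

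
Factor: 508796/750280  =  127199/187570 = 2^( -1) * 5^( - 1)*311^1 * 409^1* 18757^(- 1)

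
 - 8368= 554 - 8922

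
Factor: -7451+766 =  - 6685 = -  5^1*7^1*191^1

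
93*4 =372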